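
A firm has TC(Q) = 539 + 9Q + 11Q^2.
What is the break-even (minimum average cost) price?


AC(Q) = 539/Q + 9 + 11Q
To minimize: dAC/dQ = -539/Q^2 + 11 = 0
Q^2 = 539/11 = 49
Q* = 7
Min AC = 539/7 + 9 + 11*7
Min AC = 77 + 9 + 77 = 163

163


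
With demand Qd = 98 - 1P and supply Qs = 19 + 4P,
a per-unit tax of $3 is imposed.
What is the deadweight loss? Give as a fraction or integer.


Pre-tax equilibrium quantity: Q* = 411/5
Post-tax equilibrium quantity: Q_tax = 399/5
Reduction in quantity: Q* - Q_tax = 12/5
DWL = (1/2) * tax * (Q* - Q_tax)
DWL = (1/2) * 3 * 12/5 = 18/5

18/5


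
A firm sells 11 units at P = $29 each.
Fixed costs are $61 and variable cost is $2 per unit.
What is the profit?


Total Revenue = P * Q = 29 * 11 = $319
Total Cost = FC + VC*Q = 61 + 2*11 = $83
Profit = TR - TC = 319 - 83 = $236

$236


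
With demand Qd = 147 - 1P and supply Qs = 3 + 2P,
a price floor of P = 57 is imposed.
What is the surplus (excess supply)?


At P = 57:
Qd = 147 - 1*57 = 90
Qs = 3 + 2*57 = 117
Surplus = Qs - Qd = 117 - 90 = 27

27


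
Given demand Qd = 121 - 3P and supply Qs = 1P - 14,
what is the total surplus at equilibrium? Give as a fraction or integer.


Find equilibrium: 121 - 3P = 1P - 14
121 + 14 = 4P
P* = 135/4 = 135/4
Q* = 1*135/4 - 14 = 79/4
Inverse demand: P = 121/3 - Q/3, so P_max = 121/3
Inverse supply: P = 14 + Q/1, so P_min = 14
CS = (1/2) * 79/4 * (121/3 - 135/4) = 6241/96
PS = (1/2) * 79/4 * (135/4 - 14) = 6241/32
TS = CS + PS = 6241/96 + 6241/32 = 6241/24

6241/24


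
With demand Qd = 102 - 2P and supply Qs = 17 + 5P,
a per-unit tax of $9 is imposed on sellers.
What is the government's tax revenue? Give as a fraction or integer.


With tax on sellers, new supply: Qs' = 17 + 5(P - 9)
= 5P - 28
New equilibrium quantity:
Q_new = 454/7
Tax revenue = tax * Q_new = 9 * 454/7 = 4086/7

4086/7


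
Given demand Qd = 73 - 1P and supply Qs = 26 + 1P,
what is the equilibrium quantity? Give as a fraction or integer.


First find equilibrium price:
73 - 1P = 26 + 1P
P* = 47/2 = 47/2
Then substitute into demand:
Q* = 73 - 1 * 47/2 = 99/2

99/2


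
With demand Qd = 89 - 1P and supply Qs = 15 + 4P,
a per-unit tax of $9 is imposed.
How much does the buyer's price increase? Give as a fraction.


With a per-unit tax, the buyer's price increase depends on relative slopes.
Supply slope: d = 4, Demand slope: b = 1
Buyer's price increase = d * tax / (b + d)
= 4 * 9 / (1 + 4)
= 36 / 5 = 36/5

36/5


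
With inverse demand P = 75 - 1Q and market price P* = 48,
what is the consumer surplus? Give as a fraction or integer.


Maximum willingness to pay (at Q=0): P_max = 75
Quantity demanded at P* = 48:
Q* = (75 - 48)/1 = 27
CS = (1/2) * Q* * (P_max - P*)
CS = (1/2) * 27 * (75 - 48)
CS = (1/2) * 27 * 27 = 729/2

729/2


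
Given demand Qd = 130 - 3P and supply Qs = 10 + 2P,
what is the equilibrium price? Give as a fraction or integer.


At equilibrium, Qd = Qs.
130 - 3P = 10 + 2P
130 - 10 = 3P + 2P
120 = 5P
P* = 120/5 = 24

24


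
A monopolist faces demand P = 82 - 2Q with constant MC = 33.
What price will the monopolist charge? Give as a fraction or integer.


MR = 82 - 4Q
Set MR = MC: 82 - 4Q = 33
Q* = 49/4
Substitute into demand:
P* = 82 - 2*49/4 = 115/2

115/2


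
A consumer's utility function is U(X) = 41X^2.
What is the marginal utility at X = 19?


MU = dU/dX = 41*2*X^(2-1)
MU = 82*X^1
At X = 19:
MU = 82 * 19^1
MU = 82 * 19 = 1558

1558


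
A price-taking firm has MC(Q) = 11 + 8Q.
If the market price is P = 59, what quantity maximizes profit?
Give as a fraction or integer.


In perfect competition, profit is maximized where P = MC.
59 = 11 + 8Q
48 = 8Q
Q* = 48/8 = 6

6


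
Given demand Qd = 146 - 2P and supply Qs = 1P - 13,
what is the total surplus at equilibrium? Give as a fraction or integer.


Find equilibrium: 146 - 2P = 1P - 13
146 + 13 = 3P
P* = 159/3 = 53
Q* = 1*53 - 13 = 40
Inverse demand: P = 73 - Q/2, so P_max = 73
Inverse supply: P = 13 + Q/1, so P_min = 13
CS = (1/2) * 40 * (73 - 53) = 400
PS = (1/2) * 40 * (53 - 13) = 800
TS = CS + PS = 400 + 800 = 1200

1200


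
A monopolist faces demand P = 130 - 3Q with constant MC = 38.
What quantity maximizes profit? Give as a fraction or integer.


TR = P*Q = (130 - 3Q)Q = 130Q - 3Q^2
MR = dTR/dQ = 130 - 6Q
Set MR = MC:
130 - 6Q = 38
92 = 6Q
Q* = 92/6 = 46/3

46/3


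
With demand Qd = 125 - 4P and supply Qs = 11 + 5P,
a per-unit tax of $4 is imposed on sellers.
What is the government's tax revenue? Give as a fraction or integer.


With tax on sellers, new supply: Qs' = 11 + 5(P - 4)
= 5P - 9
New equilibrium quantity:
Q_new = 589/9
Tax revenue = tax * Q_new = 4 * 589/9 = 2356/9

2356/9


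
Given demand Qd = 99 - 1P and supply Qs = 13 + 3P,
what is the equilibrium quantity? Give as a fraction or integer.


First find equilibrium price:
99 - 1P = 13 + 3P
P* = 86/4 = 43/2
Then substitute into demand:
Q* = 99 - 1 * 43/2 = 155/2

155/2


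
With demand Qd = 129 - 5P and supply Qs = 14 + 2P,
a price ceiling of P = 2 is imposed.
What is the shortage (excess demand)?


At P = 2:
Qd = 129 - 5*2 = 119
Qs = 14 + 2*2 = 18
Shortage = Qd - Qs = 119 - 18 = 101

101


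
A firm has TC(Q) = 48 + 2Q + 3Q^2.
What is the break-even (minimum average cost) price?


AC(Q) = 48/Q + 2 + 3Q
To minimize: dAC/dQ = -48/Q^2 + 3 = 0
Q^2 = 48/3 = 16
Q* = 4
Min AC = 48/4 + 2 + 3*4
Min AC = 12 + 2 + 12 = 26

26


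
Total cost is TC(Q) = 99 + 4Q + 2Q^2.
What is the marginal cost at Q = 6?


MC = dTC/dQ = 4 + 2*2*Q
At Q = 6:
MC = 4 + 4*6
MC = 4 + 24 = 28

28


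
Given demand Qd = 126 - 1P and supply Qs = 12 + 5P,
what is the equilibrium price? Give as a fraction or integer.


At equilibrium, Qd = Qs.
126 - 1P = 12 + 5P
126 - 12 = 1P + 5P
114 = 6P
P* = 114/6 = 19

19


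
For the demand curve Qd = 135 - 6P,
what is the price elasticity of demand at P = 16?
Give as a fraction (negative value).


dQ/dP = -6
At P = 16: Q = 135 - 6*16 = 39
E = (dQ/dP)(P/Q) = (-6)(16/39) = -32/13

-32/13


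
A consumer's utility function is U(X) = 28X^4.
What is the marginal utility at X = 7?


MU = dU/dX = 28*4*X^(4-1)
MU = 112*X^3
At X = 7:
MU = 112 * 7^3
MU = 112 * 343 = 38416

38416


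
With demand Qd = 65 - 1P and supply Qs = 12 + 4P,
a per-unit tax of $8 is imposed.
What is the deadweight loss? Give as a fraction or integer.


Pre-tax equilibrium quantity: Q* = 272/5
Post-tax equilibrium quantity: Q_tax = 48
Reduction in quantity: Q* - Q_tax = 32/5
DWL = (1/2) * tax * (Q* - Q_tax)
DWL = (1/2) * 8 * 32/5 = 128/5

128/5


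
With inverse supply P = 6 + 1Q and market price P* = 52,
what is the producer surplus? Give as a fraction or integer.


Minimum supply price (at Q=0): P_min = 6
Quantity supplied at P* = 52:
Q* = (52 - 6)/1 = 46
PS = (1/2) * Q* * (P* - P_min)
PS = (1/2) * 46 * (52 - 6)
PS = (1/2) * 46 * 46 = 1058

1058


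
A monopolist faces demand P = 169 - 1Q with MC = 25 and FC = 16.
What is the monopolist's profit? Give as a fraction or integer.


MR = MC: 169 - 2Q = 25
Q* = 72
P* = 169 - 1*72 = 97
Profit = (P* - MC)*Q* - FC
= (97 - 25)*72 - 16
= 72*72 - 16
= 5184 - 16 = 5168

5168


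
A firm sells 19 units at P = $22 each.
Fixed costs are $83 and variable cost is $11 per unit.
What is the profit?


Total Revenue = P * Q = 22 * 19 = $418
Total Cost = FC + VC*Q = 83 + 11*19 = $292
Profit = TR - TC = 418 - 292 = $126

$126


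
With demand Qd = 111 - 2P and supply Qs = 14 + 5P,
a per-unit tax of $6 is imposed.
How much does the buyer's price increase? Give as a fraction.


With a per-unit tax, the buyer's price increase depends on relative slopes.
Supply slope: d = 5, Demand slope: b = 2
Buyer's price increase = d * tax / (b + d)
= 5 * 6 / (2 + 5)
= 30 / 7 = 30/7

30/7


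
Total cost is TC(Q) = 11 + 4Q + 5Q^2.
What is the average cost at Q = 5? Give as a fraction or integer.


TC(5) = 11 + 4*5 + 5*5^2
TC(5) = 11 + 20 + 125 = 156
AC = TC/Q = 156/5 = 156/5

156/5


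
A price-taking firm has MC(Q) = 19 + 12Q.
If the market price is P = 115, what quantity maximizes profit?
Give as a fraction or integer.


In perfect competition, profit is maximized where P = MC.
115 = 19 + 12Q
96 = 12Q
Q* = 96/12 = 8

8


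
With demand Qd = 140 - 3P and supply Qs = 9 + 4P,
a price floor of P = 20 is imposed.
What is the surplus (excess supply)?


At P = 20:
Qd = 140 - 3*20 = 80
Qs = 9 + 4*20 = 89
Surplus = Qs - Qd = 89 - 80 = 9

9


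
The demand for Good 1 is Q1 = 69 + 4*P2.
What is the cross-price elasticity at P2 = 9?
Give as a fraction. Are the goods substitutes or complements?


dQ1/dP2 = 4
At P2 = 9: Q1 = 69 + 4*9 = 105
Exy = (dQ1/dP2)(P2/Q1) = 4 * 9 / 105 = 12/35
Since Exy > 0, the goods are substitutes.

12/35 (substitutes)


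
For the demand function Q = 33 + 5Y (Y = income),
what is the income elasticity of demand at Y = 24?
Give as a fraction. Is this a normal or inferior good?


dQ/dY = 5
At Y = 24: Q = 33 + 5*24 = 153
Ey = (dQ/dY)(Y/Q) = 5 * 24 / 153 = 40/51
Since Ey > 0, this is a normal good.

40/51 (normal good)


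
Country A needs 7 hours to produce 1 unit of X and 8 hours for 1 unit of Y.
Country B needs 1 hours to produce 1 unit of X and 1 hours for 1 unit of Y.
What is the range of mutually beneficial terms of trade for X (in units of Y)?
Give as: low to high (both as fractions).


Opportunity cost of X for Country A = hours_X / hours_Y = 7/8 = 7/8 units of Y
Opportunity cost of X for Country B = hours_X / hours_Y = 1/1 = 1 units of Y
Terms of trade must be between the two opportunity costs.
Range: 7/8 to 1

7/8 to 1


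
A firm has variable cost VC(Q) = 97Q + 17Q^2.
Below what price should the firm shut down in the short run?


AVC(Q) = VC(Q)/Q = 97 + 17Q
AVC is increasing in Q, so minimum AVC is at Q -> 0+.
Min AVC = 97
The firm should shut down if P < 97.

97


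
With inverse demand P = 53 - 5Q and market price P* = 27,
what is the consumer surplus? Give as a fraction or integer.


Maximum willingness to pay (at Q=0): P_max = 53
Quantity demanded at P* = 27:
Q* = (53 - 27)/5 = 26/5
CS = (1/2) * Q* * (P_max - P*)
CS = (1/2) * 26/5 * (53 - 27)
CS = (1/2) * 26/5 * 26 = 338/5

338/5


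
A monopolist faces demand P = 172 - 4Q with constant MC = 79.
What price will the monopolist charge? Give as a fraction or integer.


MR = 172 - 8Q
Set MR = MC: 172 - 8Q = 79
Q* = 93/8
Substitute into demand:
P* = 172 - 4*93/8 = 251/2

251/2


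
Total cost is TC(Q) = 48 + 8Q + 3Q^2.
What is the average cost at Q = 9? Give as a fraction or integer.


TC(9) = 48 + 8*9 + 3*9^2
TC(9) = 48 + 72 + 243 = 363
AC = TC/Q = 363/9 = 121/3

121/3


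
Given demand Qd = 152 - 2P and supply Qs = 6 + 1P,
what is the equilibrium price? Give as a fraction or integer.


At equilibrium, Qd = Qs.
152 - 2P = 6 + 1P
152 - 6 = 2P + 1P
146 = 3P
P* = 146/3 = 146/3

146/3


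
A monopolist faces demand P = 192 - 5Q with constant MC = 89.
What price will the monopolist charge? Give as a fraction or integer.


MR = 192 - 10Q
Set MR = MC: 192 - 10Q = 89
Q* = 103/10
Substitute into demand:
P* = 192 - 5*103/10 = 281/2

281/2


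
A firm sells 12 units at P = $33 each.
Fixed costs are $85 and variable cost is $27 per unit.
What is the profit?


Total Revenue = P * Q = 33 * 12 = $396
Total Cost = FC + VC*Q = 85 + 27*12 = $409
Profit = TR - TC = 396 - 409 = $-13

$-13


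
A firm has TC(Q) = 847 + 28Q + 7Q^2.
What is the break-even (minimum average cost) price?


AC(Q) = 847/Q + 28 + 7Q
To minimize: dAC/dQ = -847/Q^2 + 7 = 0
Q^2 = 847/7 = 121
Q* = 11
Min AC = 847/11 + 28 + 7*11
Min AC = 77 + 28 + 77 = 182

182


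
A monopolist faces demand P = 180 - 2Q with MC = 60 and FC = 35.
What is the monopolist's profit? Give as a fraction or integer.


MR = MC: 180 - 4Q = 60
Q* = 30
P* = 180 - 2*30 = 120
Profit = (P* - MC)*Q* - FC
= (120 - 60)*30 - 35
= 60*30 - 35
= 1800 - 35 = 1765

1765


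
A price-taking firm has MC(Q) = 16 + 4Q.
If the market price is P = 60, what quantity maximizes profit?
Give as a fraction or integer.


In perfect competition, profit is maximized where P = MC.
60 = 16 + 4Q
44 = 4Q
Q* = 44/4 = 11

11


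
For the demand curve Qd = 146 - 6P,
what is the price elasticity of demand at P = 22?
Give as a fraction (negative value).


dQ/dP = -6
At P = 22: Q = 146 - 6*22 = 14
E = (dQ/dP)(P/Q) = (-6)(22/14) = -66/7

-66/7


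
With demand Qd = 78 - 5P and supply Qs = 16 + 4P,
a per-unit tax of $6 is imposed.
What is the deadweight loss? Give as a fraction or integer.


Pre-tax equilibrium quantity: Q* = 392/9
Post-tax equilibrium quantity: Q_tax = 272/9
Reduction in quantity: Q* - Q_tax = 40/3
DWL = (1/2) * tax * (Q* - Q_tax)
DWL = (1/2) * 6 * 40/3 = 40

40


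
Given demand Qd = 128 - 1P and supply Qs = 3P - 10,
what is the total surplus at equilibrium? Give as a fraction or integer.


Find equilibrium: 128 - 1P = 3P - 10
128 + 10 = 4P
P* = 138/4 = 69/2
Q* = 3*69/2 - 10 = 187/2
Inverse demand: P = 128 - Q/1, so P_max = 128
Inverse supply: P = 10/3 + Q/3, so P_min = 10/3
CS = (1/2) * 187/2 * (128 - 69/2) = 34969/8
PS = (1/2) * 187/2 * (69/2 - 10/3) = 34969/24
TS = CS + PS = 34969/8 + 34969/24 = 34969/6

34969/6


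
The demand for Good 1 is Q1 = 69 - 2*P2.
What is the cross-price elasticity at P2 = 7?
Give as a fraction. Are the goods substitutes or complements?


dQ1/dP2 = -2
At P2 = 7: Q1 = 69 - 2*7 = 55
Exy = (dQ1/dP2)(P2/Q1) = -2 * 7 / 55 = -14/55
Since Exy < 0, the goods are complements.

-14/55 (complements)


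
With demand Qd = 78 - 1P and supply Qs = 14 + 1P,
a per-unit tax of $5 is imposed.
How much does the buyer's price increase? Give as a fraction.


With a per-unit tax, the buyer's price increase depends on relative slopes.
Supply slope: d = 1, Demand slope: b = 1
Buyer's price increase = d * tax / (b + d)
= 1 * 5 / (1 + 1)
= 5 / 2 = 5/2

5/2


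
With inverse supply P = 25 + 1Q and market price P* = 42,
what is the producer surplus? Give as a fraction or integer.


Minimum supply price (at Q=0): P_min = 25
Quantity supplied at P* = 42:
Q* = (42 - 25)/1 = 17
PS = (1/2) * Q* * (P* - P_min)
PS = (1/2) * 17 * (42 - 25)
PS = (1/2) * 17 * 17 = 289/2

289/2


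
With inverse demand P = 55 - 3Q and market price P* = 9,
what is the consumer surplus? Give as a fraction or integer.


Maximum willingness to pay (at Q=0): P_max = 55
Quantity demanded at P* = 9:
Q* = (55 - 9)/3 = 46/3
CS = (1/2) * Q* * (P_max - P*)
CS = (1/2) * 46/3 * (55 - 9)
CS = (1/2) * 46/3 * 46 = 1058/3

1058/3


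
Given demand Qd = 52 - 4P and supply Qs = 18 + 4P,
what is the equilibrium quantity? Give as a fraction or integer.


First find equilibrium price:
52 - 4P = 18 + 4P
P* = 34/8 = 17/4
Then substitute into demand:
Q* = 52 - 4 * 17/4 = 35

35


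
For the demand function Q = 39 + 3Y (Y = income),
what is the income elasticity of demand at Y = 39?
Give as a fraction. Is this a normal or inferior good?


dQ/dY = 3
At Y = 39: Q = 39 + 3*39 = 156
Ey = (dQ/dY)(Y/Q) = 3 * 39 / 156 = 3/4
Since Ey > 0, this is a normal good.

3/4 (normal good)


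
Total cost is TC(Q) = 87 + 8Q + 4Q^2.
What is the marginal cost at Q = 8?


MC = dTC/dQ = 8 + 2*4*Q
At Q = 8:
MC = 8 + 8*8
MC = 8 + 64 = 72

72


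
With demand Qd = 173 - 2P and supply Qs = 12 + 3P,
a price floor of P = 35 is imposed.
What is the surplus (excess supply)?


At P = 35:
Qd = 173 - 2*35 = 103
Qs = 12 + 3*35 = 117
Surplus = Qs - Qd = 117 - 103 = 14

14


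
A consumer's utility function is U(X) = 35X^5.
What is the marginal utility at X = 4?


MU = dU/dX = 35*5*X^(5-1)
MU = 175*X^4
At X = 4:
MU = 175 * 4^4
MU = 175 * 256 = 44800

44800


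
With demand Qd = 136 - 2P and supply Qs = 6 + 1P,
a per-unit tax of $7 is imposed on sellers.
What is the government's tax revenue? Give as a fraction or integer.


With tax on sellers, new supply: Qs' = 6 + 1(P - 7)
= 1P - 1
New equilibrium quantity:
Q_new = 134/3
Tax revenue = tax * Q_new = 7 * 134/3 = 938/3

938/3


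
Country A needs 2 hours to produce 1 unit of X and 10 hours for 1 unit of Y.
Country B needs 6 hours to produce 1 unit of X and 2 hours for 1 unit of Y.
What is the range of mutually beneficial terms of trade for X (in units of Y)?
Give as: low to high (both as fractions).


Opportunity cost of X for Country A = hours_X / hours_Y = 2/10 = 1/5 units of Y
Opportunity cost of X for Country B = hours_X / hours_Y = 6/2 = 3 units of Y
Terms of trade must be between the two opportunity costs.
Range: 1/5 to 3

1/5 to 3


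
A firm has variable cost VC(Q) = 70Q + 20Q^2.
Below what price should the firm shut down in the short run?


AVC(Q) = VC(Q)/Q = 70 + 20Q
AVC is increasing in Q, so minimum AVC is at Q -> 0+.
Min AVC = 70
The firm should shut down if P < 70.

70


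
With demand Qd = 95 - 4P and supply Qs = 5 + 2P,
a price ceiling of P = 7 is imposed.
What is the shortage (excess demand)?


At P = 7:
Qd = 95 - 4*7 = 67
Qs = 5 + 2*7 = 19
Shortage = Qd - Qs = 67 - 19 = 48

48


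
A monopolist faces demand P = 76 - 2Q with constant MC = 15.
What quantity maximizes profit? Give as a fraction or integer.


TR = P*Q = (76 - 2Q)Q = 76Q - 2Q^2
MR = dTR/dQ = 76 - 4Q
Set MR = MC:
76 - 4Q = 15
61 = 4Q
Q* = 61/4 = 61/4

61/4


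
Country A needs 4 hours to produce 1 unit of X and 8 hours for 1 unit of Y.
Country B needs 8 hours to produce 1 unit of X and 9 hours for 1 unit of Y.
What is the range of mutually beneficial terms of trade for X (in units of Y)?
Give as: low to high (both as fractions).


Opportunity cost of X for Country A = hours_X / hours_Y = 4/8 = 1/2 units of Y
Opportunity cost of X for Country B = hours_X / hours_Y = 8/9 = 8/9 units of Y
Terms of trade must be between the two opportunity costs.
Range: 1/2 to 8/9

1/2 to 8/9


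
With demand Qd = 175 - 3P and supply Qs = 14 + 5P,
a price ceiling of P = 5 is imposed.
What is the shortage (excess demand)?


At P = 5:
Qd = 175 - 3*5 = 160
Qs = 14 + 5*5 = 39
Shortage = Qd - Qs = 160 - 39 = 121

121


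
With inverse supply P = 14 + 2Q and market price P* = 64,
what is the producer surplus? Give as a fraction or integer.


Minimum supply price (at Q=0): P_min = 14
Quantity supplied at P* = 64:
Q* = (64 - 14)/2 = 25
PS = (1/2) * Q* * (P* - P_min)
PS = (1/2) * 25 * (64 - 14)
PS = (1/2) * 25 * 50 = 625

625


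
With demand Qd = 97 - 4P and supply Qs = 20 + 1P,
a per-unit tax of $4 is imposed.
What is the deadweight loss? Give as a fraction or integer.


Pre-tax equilibrium quantity: Q* = 177/5
Post-tax equilibrium quantity: Q_tax = 161/5
Reduction in quantity: Q* - Q_tax = 16/5
DWL = (1/2) * tax * (Q* - Q_tax)
DWL = (1/2) * 4 * 16/5 = 32/5

32/5


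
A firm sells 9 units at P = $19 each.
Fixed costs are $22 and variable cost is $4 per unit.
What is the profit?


Total Revenue = P * Q = 19 * 9 = $171
Total Cost = FC + VC*Q = 22 + 4*9 = $58
Profit = TR - TC = 171 - 58 = $113

$113


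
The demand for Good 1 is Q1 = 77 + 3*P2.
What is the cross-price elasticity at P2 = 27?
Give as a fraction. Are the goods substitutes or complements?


dQ1/dP2 = 3
At P2 = 27: Q1 = 77 + 3*27 = 158
Exy = (dQ1/dP2)(P2/Q1) = 3 * 27 / 158 = 81/158
Since Exy > 0, the goods are substitutes.

81/158 (substitutes)


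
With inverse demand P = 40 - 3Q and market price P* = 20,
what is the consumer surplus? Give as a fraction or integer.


Maximum willingness to pay (at Q=0): P_max = 40
Quantity demanded at P* = 20:
Q* = (40 - 20)/3 = 20/3
CS = (1/2) * Q* * (P_max - P*)
CS = (1/2) * 20/3 * (40 - 20)
CS = (1/2) * 20/3 * 20 = 200/3

200/3


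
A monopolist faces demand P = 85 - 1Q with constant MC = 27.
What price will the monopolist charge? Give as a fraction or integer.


MR = 85 - 2Q
Set MR = MC: 85 - 2Q = 27
Q* = 29
Substitute into demand:
P* = 85 - 1*29 = 56

56


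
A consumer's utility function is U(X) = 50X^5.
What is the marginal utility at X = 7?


MU = dU/dX = 50*5*X^(5-1)
MU = 250*X^4
At X = 7:
MU = 250 * 7^4
MU = 250 * 2401 = 600250

600250


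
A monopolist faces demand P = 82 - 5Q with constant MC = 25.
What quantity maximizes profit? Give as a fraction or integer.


TR = P*Q = (82 - 5Q)Q = 82Q - 5Q^2
MR = dTR/dQ = 82 - 10Q
Set MR = MC:
82 - 10Q = 25
57 = 10Q
Q* = 57/10 = 57/10

57/10


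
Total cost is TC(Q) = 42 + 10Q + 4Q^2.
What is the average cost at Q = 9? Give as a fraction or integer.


TC(9) = 42 + 10*9 + 4*9^2
TC(9) = 42 + 90 + 324 = 456
AC = TC/Q = 456/9 = 152/3

152/3


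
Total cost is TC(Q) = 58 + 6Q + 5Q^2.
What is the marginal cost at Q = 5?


MC = dTC/dQ = 6 + 2*5*Q
At Q = 5:
MC = 6 + 10*5
MC = 6 + 50 = 56

56


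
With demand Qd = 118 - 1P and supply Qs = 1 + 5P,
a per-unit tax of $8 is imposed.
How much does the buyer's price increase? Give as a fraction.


With a per-unit tax, the buyer's price increase depends on relative slopes.
Supply slope: d = 5, Demand slope: b = 1
Buyer's price increase = d * tax / (b + d)
= 5 * 8 / (1 + 5)
= 40 / 6 = 20/3

20/3


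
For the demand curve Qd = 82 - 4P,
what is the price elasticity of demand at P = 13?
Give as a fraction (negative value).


dQ/dP = -4
At P = 13: Q = 82 - 4*13 = 30
E = (dQ/dP)(P/Q) = (-4)(13/30) = -26/15

-26/15


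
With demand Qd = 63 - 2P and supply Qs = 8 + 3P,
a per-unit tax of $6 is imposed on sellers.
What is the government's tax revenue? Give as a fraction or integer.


With tax on sellers, new supply: Qs' = 8 + 3(P - 6)
= 3P - 10
New equilibrium quantity:
Q_new = 169/5
Tax revenue = tax * Q_new = 6 * 169/5 = 1014/5

1014/5


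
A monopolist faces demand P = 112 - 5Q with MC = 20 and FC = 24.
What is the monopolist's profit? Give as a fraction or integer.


MR = MC: 112 - 10Q = 20
Q* = 46/5
P* = 112 - 5*46/5 = 66
Profit = (P* - MC)*Q* - FC
= (66 - 20)*46/5 - 24
= 46*46/5 - 24
= 2116/5 - 24 = 1996/5

1996/5


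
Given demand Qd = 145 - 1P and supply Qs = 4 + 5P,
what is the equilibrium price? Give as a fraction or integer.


At equilibrium, Qd = Qs.
145 - 1P = 4 + 5P
145 - 4 = 1P + 5P
141 = 6P
P* = 141/6 = 47/2

47/2


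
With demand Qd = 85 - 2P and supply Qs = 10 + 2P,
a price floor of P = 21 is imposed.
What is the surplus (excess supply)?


At P = 21:
Qd = 85 - 2*21 = 43
Qs = 10 + 2*21 = 52
Surplus = Qs - Qd = 52 - 43 = 9

9


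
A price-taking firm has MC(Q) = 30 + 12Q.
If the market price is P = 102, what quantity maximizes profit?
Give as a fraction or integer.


In perfect competition, profit is maximized where P = MC.
102 = 30 + 12Q
72 = 12Q
Q* = 72/12 = 6

6


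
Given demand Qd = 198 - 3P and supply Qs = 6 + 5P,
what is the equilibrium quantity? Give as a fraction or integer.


First find equilibrium price:
198 - 3P = 6 + 5P
P* = 192/8 = 24
Then substitute into demand:
Q* = 198 - 3 * 24 = 126

126


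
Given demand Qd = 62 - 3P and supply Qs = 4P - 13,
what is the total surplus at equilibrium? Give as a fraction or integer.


Find equilibrium: 62 - 3P = 4P - 13
62 + 13 = 7P
P* = 75/7 = 75/7
Q* = 4*75/7 - 13 = 209/7
Inverse demand: P = 62/3 - Q/3, so P_max = 62/3
Inverse supply: P = 13/4 + Q/4, so P_min = 13/4
CS = (1/2) * 209/7 * (62/3 - 75/7) = 43681/294
PS = (1/2) * 209/7 * (75/7 - 13/4) = 43681/392
TS = CS + PS = 43681/294 + 43681/392 = 43681/168

43681/168


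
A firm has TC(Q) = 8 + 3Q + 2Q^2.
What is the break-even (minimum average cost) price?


AC(Q) = 8/Q + 3 + 2Q
To minimize: dAC/dQ = -8/Q^2 + 2 = 0
Q^2 = 8/2 = 4
Q* = 2
Min AC = 8/2 + 3 + 2*2
Min AC = 4 + 3 + 4 = 11

11


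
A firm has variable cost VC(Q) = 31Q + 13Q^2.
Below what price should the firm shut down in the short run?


AVC(Q) = VC(Q)/Q = 31 + 13Q
AVC is increasing in Q, so minimum AVC is at Q -> 0+.
Min AVC = 31
The firm should shut down if P < 31.

31


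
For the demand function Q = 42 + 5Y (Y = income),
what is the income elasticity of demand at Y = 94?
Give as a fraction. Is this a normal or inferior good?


dQ/dY = 5
At Y = 94: Q = 42 + 5*94 = 512
Ey = (dQ/dY)(Y/Q) = 5 * 94 / 512 = 235/256
Since Ey > 0, this is a normal good.

235/256 (normal good)


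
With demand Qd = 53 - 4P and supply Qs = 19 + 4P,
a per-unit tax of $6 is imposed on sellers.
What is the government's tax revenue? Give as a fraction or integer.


With tax on sellers, new supply: Qs' = 19 + 4(P - 6)
= 4P - 5
New equilibrium quantity:
Q_new = 24
Tax revenue = tax * Q_new = 6 * 24 = 144

144


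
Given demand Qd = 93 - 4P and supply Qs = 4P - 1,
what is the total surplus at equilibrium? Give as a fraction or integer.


Find equilibrium: 93 - 4P = 4P - 1
93 + 1 = 8P
P* = 94/8 = 47/4
Q* = 4*47/4 - 1 = 46
Inverse demand: P = 93/4 - Q/4, so P_max = 93/4
Inverse supply: P = 1/4 + Q/4, so P_min = 1/4
CS = (1/2) * 46 * (93/4 - 47/4) = 529/2
PS = (1/2) * 46 * (47/4 - 1/4) = 529/2
TS = CS + PS = 529/2 + 529/2 = 529

529


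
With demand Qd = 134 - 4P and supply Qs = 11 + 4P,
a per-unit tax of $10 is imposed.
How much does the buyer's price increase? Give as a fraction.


With a per-unit tax, the buyer's price increase depends on relative slopes.
Supply slope: d = 4, Demand slope: b = 4
Buyer's price increase = d * tax / (b + d)
= 4 * 10 / (4 + 4)
= 40 / 8 = 5

5


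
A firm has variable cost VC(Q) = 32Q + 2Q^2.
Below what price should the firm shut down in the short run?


AVC(Q) = VC(Q)/Q = 32 + 2Q
AVC is increasing in Q, so minimum AVC is at Q -> 0+.
Min AVC = 32
The firm should shut down if P < 32.

32


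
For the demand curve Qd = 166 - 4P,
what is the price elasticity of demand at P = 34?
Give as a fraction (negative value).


dQ/dP = -4
At P = 34: Q = 166 - 4*34 = 30
E = (dQ/dP)(P/Q) = (-4)(34/30) = -68/15

-68/15


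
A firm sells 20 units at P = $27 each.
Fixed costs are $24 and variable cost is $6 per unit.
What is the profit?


Total Revenue = P * Q = 27 * 20 = $540
Total Cost = FC + VC*Q = 24 + 6*20 = $144
Profit = TR - TC = 540 - 144 = $396

$396


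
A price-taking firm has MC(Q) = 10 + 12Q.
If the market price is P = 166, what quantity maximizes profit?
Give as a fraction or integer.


In perfect competition, profit is maximized where P = MC.
166 = 10 + 12Q
156 = 12Q
Q* = 156/12 = 13

13


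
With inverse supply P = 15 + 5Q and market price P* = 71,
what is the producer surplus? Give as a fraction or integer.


Minimum supply price (at Q=0): P_min = 15
Quantity supplied at P* = 71:
Q* = (71 - 15)/5 = 56/5
PS = (1/2) * Q* * (P* - P_min)
PS = (1/2) * 56/5 * (71 - 15)
PS = (1/2) * 56/5 * 56 = 1568/5

1568/5


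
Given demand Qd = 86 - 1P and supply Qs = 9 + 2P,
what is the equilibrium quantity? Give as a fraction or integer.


First find equilibrium price:
86 - 1P = 9 + 2P
P* = 77/3 = 77/3
Then substitute into demand:
Q* = 86 - 1 * 77/3 = 181/3

181/3


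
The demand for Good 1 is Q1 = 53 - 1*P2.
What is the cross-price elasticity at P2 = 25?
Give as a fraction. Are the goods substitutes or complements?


dQ1/dP2 = -1
At P2 = 25: Q1 = 53 - 1*25 = 28
Exy = (dQ1/dP2)(P2/Q1) = -1 * 25 / 28 = -25/28
Since Exy < 0, the goods are complements.

-25/28 (complements)


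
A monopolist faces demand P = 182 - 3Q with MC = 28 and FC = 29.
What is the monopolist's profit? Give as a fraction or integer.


MR = MC: 182 - 6Q = 28
Q* = 77/3
P* = 182 - 3*77/3 = 105
Profit = (P* - MC)*Q* - FC
= (105 - 28)*77/3 - 29
= 77*77/3 - 29
= 5929/3 - 29 = 5842/3

5842/3


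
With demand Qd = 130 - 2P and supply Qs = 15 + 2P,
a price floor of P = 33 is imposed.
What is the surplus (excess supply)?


At P = 33:
Qd = 130 - 2*33 = 64
Qs = 15 + 2*33 = 81
Surplus = Qs - Qd = 81 - 64 = 17

17


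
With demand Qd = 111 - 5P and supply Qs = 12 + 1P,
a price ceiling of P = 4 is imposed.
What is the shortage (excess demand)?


At P = 4:
Qd = 111 - 5*4 = 91
Qs = 12 + 1*4 = 16
Shortage = Qd - Qs = 91 - 16 = 75

75


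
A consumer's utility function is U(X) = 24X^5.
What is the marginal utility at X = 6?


MU = dU/dX = 24*5*X^(5-1)
MU = 120*X^4
At X = 6:
MU = 120 * 6^4
MU = 120 * 1296 = 155520

155520


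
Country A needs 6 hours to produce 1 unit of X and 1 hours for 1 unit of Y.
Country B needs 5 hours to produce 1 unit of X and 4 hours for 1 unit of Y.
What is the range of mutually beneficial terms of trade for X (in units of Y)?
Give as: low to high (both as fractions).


Opportunity cost of X for Country A = hours_X / hours_Y = 6/1 = 6 units of Y
Opportunity cost of X for Country B = hours_X / hours_Y = 5/4 = 5/4 units of Y
Terms of trade must be between the two opportunity costs.
Range: 5/4 to 6

5/4 to 6


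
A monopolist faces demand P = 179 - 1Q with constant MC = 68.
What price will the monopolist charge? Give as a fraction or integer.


MR = 179 - 2Q
Set MR = MC: 179 - 2Q = 68
Q* = 111/2
Substitute into demand:
P* = 179 - 1*111/2 = 247/2

247/2


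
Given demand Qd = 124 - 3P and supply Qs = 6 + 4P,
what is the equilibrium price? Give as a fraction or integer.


At equilibrium, Qd = Qs.
124 - 3P = 6 + 4P
124 - 6 = 3P + 4P
118 = 7P
P* = 118/7 = 118/7

118/7


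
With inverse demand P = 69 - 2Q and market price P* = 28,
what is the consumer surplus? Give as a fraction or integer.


Maximum willingness to pay (at Q=0): P_max = 69
Quantity demanded at P* = 28:
Q* = (69 - 28)/2 = 41/2
CS = (1/2) * Q* * (P_max - P*)
CS = (1/2) * 41/2 * (69 - 28)
CS = (1/2) * 41/2 * 41 = 1681/4

1681/4


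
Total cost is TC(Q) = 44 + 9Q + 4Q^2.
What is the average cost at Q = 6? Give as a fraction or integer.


TC(6) = 44 + 9*6 + 4*6^2
TC(6) = 44 + 54 + 144 = 242
AC = TC/Q = 242/6 = 121/3

121/3


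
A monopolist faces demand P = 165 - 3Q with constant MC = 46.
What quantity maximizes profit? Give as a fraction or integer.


TR = P*Q = (165 - 3Q)Q = 165Q - 3Q^2
MR = dTR/dQ = 165 - 6Q
Set MR = MC:
165 - 6Q = 46
119 = 6Q
Q* = 119/6 = 119/6

119/6


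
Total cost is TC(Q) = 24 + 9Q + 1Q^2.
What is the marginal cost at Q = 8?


MC = dTC/dQ = 9 + 2*1*Q
At Q = 8:
MC = 9 + 2*8
MC = 9 + 16 = 25

25


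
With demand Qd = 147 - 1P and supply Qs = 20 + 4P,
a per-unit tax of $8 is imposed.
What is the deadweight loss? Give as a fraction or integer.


Pre-tax equilibrium quantity: Q* = 608/5
Post-tax equilibrium quantity: Q_tax = 576/5
Reduction in quantity: Q* - Q_tax = 32/5
DWL = (1/2) * tax * (Q* - Q_tax)
DWL = (1/2) * 8 * 32/5 = 128/5

128/5


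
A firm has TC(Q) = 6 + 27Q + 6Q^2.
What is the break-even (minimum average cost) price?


AC(Q) = 6/Q + 27 + 6Q
To minimize: dAC/dQ = -6/Q^2 + 6 = 0
Q^2 = 6/6 = 1
Q* = 1
Min AC = 6/1 + 27 + 6*1
Min AC = 6 + 27 + 6 = 39

39


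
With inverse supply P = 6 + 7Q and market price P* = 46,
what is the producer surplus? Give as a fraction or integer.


Minimum supply price (at Q=0): P_min = 6
Quantity supplied at P* = 46:
Q* = (46 - 6)/7 = 40/7
PS = (1/2) * Q* * (P* - P_min)
PS = (1/2) * 40/7 * (46 - 6)
PS = (1/2) * 40/7 * 40 = 800/7

800/7


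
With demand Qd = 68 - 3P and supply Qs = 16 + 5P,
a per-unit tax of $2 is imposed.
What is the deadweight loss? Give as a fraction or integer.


Pre-tax equilibrium quantity: Q* = 97/2
Post-tax equilibrium quantity: Q_tax = 179/4
Reduction in quantity: Q* - Q_tax = 15/4
DWL = (1/2) * tax * (Q* - Q_tax)
DWL = (1/2) * 2 * 15/4 = 15/4

15/4


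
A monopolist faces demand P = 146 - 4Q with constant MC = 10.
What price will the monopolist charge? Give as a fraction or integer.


MR = 146 - 8Q
Set MR = MC: 146 - 8Q = 10
Q* = 17
Substitute into demand:
P* = 146 - 4*17 = 78

78


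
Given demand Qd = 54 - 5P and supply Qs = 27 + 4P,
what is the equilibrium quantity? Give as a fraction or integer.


First find equilibrium price:
54 - 5P = 27 + 4P
P* = 27/9 = 3
Then substitute into demand:
Q* = 54 - 5 * 3 = 39

39


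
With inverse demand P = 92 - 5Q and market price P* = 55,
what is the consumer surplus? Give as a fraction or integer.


Maximum willingness to pay (at Q=0): P_max = 92
Quantity demanded at P* = 55:
Q* = (92 - 55)/5 = 37/5
CS = (1/2) * Q* * (P_max - P*)
CS = (1/2) * 37/5 * (92 - 55)
CS = (1/2) * 37/5 * 37 = 1369/10

1369/10


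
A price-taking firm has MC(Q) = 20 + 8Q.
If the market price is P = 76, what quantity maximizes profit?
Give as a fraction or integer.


In perfect competition, profit is maximized where P = MC.
76 = 20 + 8Q
56 = 8Q
Q* = 56/8 = 7

7


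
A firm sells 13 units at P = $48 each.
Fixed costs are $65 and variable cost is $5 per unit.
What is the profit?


Total Revenue = P * Q = 48 * 13 = $624
Total Cost = FC + VC*Q = 65 + 5*13 = $130
Profit = TR - TC = 624 - 130 = $494

$494


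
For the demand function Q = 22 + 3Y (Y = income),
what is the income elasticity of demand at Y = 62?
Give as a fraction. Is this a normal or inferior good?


dQ/dY = 3
At Y = 62: Q = 22 + 3*62 = 208
Ey = (dQ/dY)(Y/Q) = 3 * 62 / 208 = 93/104
Since Ey > 0, this is a normal good.

93/104 (normal good)


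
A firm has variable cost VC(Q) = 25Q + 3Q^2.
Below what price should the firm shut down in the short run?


AVC(Q) = VC(Q)/Q = 25 + 3Q
AVC is increasing in Q, so minimum AVC is at Q -> 0+.
Min AVC = 25
The firm should shut down if P < 25.

25


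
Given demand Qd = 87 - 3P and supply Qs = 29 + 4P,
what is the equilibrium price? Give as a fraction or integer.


At equilibrium, Qd = Qs.
87 - 3P = 29 + 4P
87 - 29 = 3P + 4P
58 = 7P
P* = 58/7 = 58/7

58/7


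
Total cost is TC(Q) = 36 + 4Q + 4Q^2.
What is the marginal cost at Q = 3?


MC = dTC/dQ = 4 + 2*4*Q
At Q = 3:
MC = 4 + 8*3
MC = 4 + 24 = 28

28


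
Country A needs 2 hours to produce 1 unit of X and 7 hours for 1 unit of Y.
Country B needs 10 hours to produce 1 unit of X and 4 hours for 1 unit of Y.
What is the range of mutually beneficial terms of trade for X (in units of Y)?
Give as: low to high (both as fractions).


Opportunity cost of X for Country A = hours_X / hours_Y = 2/7 = 2/7 units of Y
Opportunity cost of X for Country B = hours_X / hours_Y = 10/4 = 5/2 units of Y
Terms of trade must be between the two opportunity costs.
Range: 2/7 to 5/2

2/7 to 5/2


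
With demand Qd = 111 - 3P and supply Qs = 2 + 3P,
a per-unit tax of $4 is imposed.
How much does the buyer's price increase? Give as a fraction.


With a per-unit tax, the buyer's price increase depends on relative slopes.
Supply slope: d = 3, Demand slope: b = 3
Buyer's price increase = d * tax / (b + d)
= 3 * 4 / (3 + 3)
= 12 / 6 = 2

2


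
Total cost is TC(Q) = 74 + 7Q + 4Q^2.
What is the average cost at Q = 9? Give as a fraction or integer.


TC(9) = 74 + 7*9 + 4*9^2
TC(9) = 74 + 63 + 324 = 461
AC = TC/Q = 461/9 = 461/9

461/9


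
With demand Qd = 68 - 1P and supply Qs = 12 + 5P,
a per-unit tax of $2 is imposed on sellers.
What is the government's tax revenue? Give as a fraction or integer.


With tax on sellers, new supply: Qs' = 12 + 5(P - 2)
= 2 + 5P
New equilibrium quantity:
Q_new = 57
Tax revenue = tax * Q_new = 2 * 57 = 114

114


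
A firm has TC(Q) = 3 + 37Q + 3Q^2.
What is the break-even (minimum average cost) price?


AC(Q) = 3/Q + 37 + 3Q
To minimize: dAC/dQ = -3/Q^2 + 3 = 0
Q^2 = 3/3 = 1
Q* = 1
Min AC = 3/1 + 37 + 3*1
Min AC = 3 + 37 + 3 = 43

43


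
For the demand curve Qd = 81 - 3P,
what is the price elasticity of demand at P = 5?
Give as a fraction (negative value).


dQ/dP = -3
At P = 5: Q = 81 - 3*5 = 66
E = (dQ/dP)(P/Q) = (-3)(5/66) = -5/22

-5/22


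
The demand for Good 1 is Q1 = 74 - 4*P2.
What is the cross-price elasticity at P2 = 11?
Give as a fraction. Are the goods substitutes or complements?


dQ1/dP2 = -4
At P2 = 11: Q1 = 74 - 4*11 = 30
Exy = (dQ1/dP2)(P2/Q1) = -4 * 11 / 30 = -22/15
Since Exy < 0, the goods are complements.

-22/15 (complements)


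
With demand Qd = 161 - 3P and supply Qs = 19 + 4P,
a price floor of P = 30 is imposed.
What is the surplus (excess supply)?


At P = 30:
Qd = 161 - 3*30 = 71
Qs = 19 + 4*30 = 139
Surplus = Qs - Qd = 139 - 71 = 68

68


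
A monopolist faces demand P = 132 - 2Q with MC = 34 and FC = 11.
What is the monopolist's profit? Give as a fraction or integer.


MR = MC: 132 - 4Q = 34
Q* = 49/2
P* = 132 - 2*49/2 = 83
Profit = (P* - MC)*Q* - FC
= (83 - 34)*49/2 - 11
= 49*49/2 - 11
= 2401/2 - 11 = 2379/2

2379/2


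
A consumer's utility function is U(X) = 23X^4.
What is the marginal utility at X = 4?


MU = dU/dX = 23*4*X^(4-1)
MU = 92*X^3
At X = 4:
MU = 92 * 4^3
MU = 92 * 64 = 5888

5888


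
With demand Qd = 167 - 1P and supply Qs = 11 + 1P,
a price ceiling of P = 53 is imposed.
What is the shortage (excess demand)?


At P = 53:
Qd = 167 - 1*53 = 114
Qs = 11 + 1*53 = 64
Shortage = Qd - Qs = 114 - 64 = 50

50


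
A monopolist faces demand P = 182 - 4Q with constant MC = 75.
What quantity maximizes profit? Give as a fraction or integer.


TR = P*Q = (182 - 4Q)Q = 182Q - 4Q^2
MR = dTR/dQ = 182 - 8Q
Set MR = MC:
182 - 8Q = 75
107 = 8Q
Q* = 107/8 = 107/8

107/8


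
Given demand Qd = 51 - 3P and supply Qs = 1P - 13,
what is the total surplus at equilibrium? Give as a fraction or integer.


Find equilibrium: 51 - 3P = 1P - 13
51 + 13 = 4P
P* = 64/4 = 16
Q* = 1*16 - 13 = 3
Inverse demand: P = 17 - Q/3, so P_max = 17
Inverse supply: P = 13 + Q/1, so P_min = 13
CS = (1/2) * 3 * (17 - 16) = 3/2
PS = (1/2) * 3 * (16 - 13) = 9/2
TS = CS + PS = 3/2 + 9/2 = 6

6


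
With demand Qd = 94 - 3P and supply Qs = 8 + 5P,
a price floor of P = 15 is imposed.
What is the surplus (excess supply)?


At P = 15:
Qd = 94 - 3*15 = 49
Qs = 8 + 5*15 = 83
Surplus = Qs - Qd = 83 - 49 = 34

34


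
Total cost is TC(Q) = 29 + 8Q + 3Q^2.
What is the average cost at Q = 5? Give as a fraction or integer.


TC(5) = 29 + 8*5 + 3*5^2
TC(5) = 29 + 40 + 75 = 144
AC = TC/Q = 144/5 = 144/5

144/5


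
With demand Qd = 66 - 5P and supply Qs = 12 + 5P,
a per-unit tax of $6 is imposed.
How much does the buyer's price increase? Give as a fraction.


With a per-unit tax, the buyer's price increase depends on relative slopes.
Supply slope: d = 5, Demand slope: b = 5
Buyer's price increase = d * tax / (b + d)
= 5 * 6 / (5 + 5)
= 30 / 10 = 3

3


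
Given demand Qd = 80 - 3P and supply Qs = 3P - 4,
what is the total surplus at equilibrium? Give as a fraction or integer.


Find equilibrium: 80 - 3P = 3P - 4
80 + 4 = 6P
P* = 84/6 = 14
Q* = 3*14 - 4 = 38
Inverse demand: P = 80/3 - Q/3, so P_max = 80/3
Inverse supply: P = 4/3 + Q/3, so P_min = 4/3
CS = (1/2) * 38 * (80/3 - 14) = 722/3
PS = (1/2) * 38 * (14 - 4/3) = 722/3
TS = CS + PS = 722/3 + 722/3 = 1444/3

1444/3


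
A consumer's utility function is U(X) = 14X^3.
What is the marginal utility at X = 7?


MU = dU/dX = 14*3*X^(3-1)
MU = 42*X^2
At X = 7:
MU = 42 * 7^2
MU = 42 * 49 = 2058

2058


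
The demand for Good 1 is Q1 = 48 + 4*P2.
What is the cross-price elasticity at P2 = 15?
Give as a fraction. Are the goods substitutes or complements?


dQ1/dP2 = 4
At P2 = 15: Q1 = 48 + 4*15 = 108
Exy = (dQ1/dP2)(P2/Q1) = 4 * 15 / 108 = 5/9
Since Exy > 0, the goods are substitutes.

5/9 (substitutes)


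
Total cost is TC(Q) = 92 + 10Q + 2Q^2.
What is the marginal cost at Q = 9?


MC = dTC/dQ = 10 + 2*2*Q
At Q = 9:
MC = 10 + 4*9
MC = 10 + 36 = 46

46


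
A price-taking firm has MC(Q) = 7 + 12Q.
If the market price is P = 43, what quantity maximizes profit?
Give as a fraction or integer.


In perfect competition, profit is maximized where P = MC.
43 = 7 + 12Q
36 = 12Q
Q* = 36/12 = 3

3


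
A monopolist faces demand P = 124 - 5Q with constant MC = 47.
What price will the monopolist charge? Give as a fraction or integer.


MR = 124 - 10Q
Set MR = MC: 124 - 10Q = 47
Q* = 77/10
Substitute into demand:
P* = 124 - 5*77/10 = 171/2

171/2


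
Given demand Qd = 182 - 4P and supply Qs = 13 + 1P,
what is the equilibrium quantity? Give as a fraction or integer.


First find equilibrium price:
182 - 4P = 13 + 1P
P* = 169/5 = 169/5
Then substitute into demand:
Q* = 182 - 4 * 169/5 = 234/5

234/5


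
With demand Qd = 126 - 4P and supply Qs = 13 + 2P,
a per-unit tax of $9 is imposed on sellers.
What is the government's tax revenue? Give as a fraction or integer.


With tax on sellers, new supply: Qs' = 13 + 2(P - 9)
= 2P - 5
New equilibrium quantity:
Q_new = 116/3
Tax revenue = tax * Q_new = 9 * 116/3 = 348

348
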